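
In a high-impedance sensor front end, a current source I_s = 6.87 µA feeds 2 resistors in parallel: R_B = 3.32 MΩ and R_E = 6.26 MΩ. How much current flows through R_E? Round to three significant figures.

For two parallel branches, I_k = I_s · (other R)/(sum of R).
So I = 6.87 × 3.32/9.580 = 2.381 µA.

I ≈ 2.38 µA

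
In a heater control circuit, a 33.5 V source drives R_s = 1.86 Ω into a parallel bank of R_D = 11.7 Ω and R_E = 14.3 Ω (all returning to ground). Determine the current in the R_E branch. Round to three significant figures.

Parallel bank: R_p = 1/(1/11.7 + 1/14.3) = 6.435 Ω.
Node voltage V_A = V_s · R_p/(R_s + R_p) = 33.5 × 0.7758 = 25.99 V.
Branch current I = V_A/R_E = 25.99/14.3 = 1.817 A.
(Check via current divider: I_total = 4.039 A; share G_k/ΣG = 0.4500 → same result.)

I ≈ 1.82 A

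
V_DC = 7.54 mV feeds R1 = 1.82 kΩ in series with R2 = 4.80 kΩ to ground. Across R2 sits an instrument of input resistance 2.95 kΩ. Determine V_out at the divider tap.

V_out ≈ 3.78 mV

The load sits in parallel with R2, giving an effective lower resistance R2' = R2·R_L/(R2+R_L) = 1.827 kΩ.
Now apply the divider: V_out = 7.54 × 0.5010 = 3.777 mV.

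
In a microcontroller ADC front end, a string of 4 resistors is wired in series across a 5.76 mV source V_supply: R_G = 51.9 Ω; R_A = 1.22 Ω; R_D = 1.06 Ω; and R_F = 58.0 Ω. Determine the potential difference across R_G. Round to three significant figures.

V ≈ 2.66 mV

ΣR = 51.9 + 1.22 + 1.06 + 58.0 = 112.2 Ω.
Voltage divider: V = V_supply · (51.90 / 112.2) = 5.76 × 0.4626 = 2.665 mV.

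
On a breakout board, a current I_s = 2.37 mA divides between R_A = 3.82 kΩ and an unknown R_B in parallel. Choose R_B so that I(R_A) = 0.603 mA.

R_B ≈ 1.30 kΩ

The fraction through R_A equals R_B/(R_A+R_B).
With f = 0.2544, R_B = R_A · f/(1−f) = 3.82 × 0.3413 = 1.304 kΩ.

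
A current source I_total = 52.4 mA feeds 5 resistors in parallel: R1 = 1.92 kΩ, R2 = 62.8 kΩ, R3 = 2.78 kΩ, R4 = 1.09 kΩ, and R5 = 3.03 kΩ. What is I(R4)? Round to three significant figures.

Total conductance ΣG = 1/1.92 + 1/62.8 + 1/2.78 + 1/1.09 + 1/3.03 = 2.144 (units of 1/kΩ).
Current divider: I(R4) = I_total · G_k/ΣG = 52.4 × (0.9174/2.144) = 52.4 × 0.4279 = 22.42 mA.

I ≈ 22.4 mA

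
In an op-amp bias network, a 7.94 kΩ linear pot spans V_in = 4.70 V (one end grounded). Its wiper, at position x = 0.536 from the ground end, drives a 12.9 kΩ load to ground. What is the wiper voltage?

V_out ≈ 2.18 V

Lower segment x·R_p = 4.256 kΩ; upper segment (1−x)·R_p = 3.684 kΩ.
(x·R_p) ‖ R_L = 3.200 kΩ.
Loaded-divider output: V_out = 4.70 × 0.4648 = 2.185 V.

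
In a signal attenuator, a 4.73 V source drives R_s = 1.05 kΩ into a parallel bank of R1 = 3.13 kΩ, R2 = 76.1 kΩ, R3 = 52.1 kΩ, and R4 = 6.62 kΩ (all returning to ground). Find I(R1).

Equivalent of the parallel group: R_p = 1.989 kΩ.
Node voltage V_A = V_in · R_p/(R_s + R_p) = 4.73 × 0.6544 = 3.095 V.
I(R1) = V_A / R1 = 3.095/3.13 = 0.9890 mA.

I ≈ 0.989 mA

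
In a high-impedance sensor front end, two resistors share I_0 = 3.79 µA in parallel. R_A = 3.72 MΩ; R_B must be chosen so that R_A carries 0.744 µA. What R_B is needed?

R_B ≈ 0.909 MΩ

Two-branch current divider: I_A = I_0 · R_B/(R_A + R_B).
0.744/3.79 = R_B/(R_A + R_B) → R_B = R_A · (0.1963)/(1 − 0.1963) = 3.72 × 0.2443 = 0.9086 MΩ.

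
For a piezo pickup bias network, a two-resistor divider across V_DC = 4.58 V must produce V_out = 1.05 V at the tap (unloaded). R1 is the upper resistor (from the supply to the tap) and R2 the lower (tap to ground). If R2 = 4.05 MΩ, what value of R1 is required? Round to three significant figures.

The divider ratio is R2/(R1+R2) = 1.05/4.58 = 0.2293.
So R1 = R2 · (V_DC/V_out − 1) = 4.05 × (4.58/1.05 − 1) = 4.05 × 3.362 = 13.62 MΩ.

R1 ≈ 13.6 MΩ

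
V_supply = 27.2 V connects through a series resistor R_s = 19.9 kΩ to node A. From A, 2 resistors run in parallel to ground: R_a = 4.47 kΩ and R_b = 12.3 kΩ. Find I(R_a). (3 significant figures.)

I ≈ 0.861 mA

Combine the parallel branches: R_p = (1/4.47 + 1/12.3)⁻¹ = 3.279 kΩ.
Node voltage V_A = V_supply · R_p/(R_s + R_p) = 27.2 × 0.1414 = 3.847 V.
I(R_a) = V_A / R_a = 3.847/4.47 = 0.8607 mA.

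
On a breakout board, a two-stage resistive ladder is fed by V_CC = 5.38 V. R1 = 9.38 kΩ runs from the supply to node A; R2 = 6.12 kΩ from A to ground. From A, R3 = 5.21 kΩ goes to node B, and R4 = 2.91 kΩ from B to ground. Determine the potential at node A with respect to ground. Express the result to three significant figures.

V_A ≈ 1.46 V

The second stage (R3 + R4 = 8.120 kΩ) loads node A in parallel with R2.
R2 ‖ (R3+R4) = 3.490 kΩ.
So V_A = 5.38 × 0.2712 = 1.459 V.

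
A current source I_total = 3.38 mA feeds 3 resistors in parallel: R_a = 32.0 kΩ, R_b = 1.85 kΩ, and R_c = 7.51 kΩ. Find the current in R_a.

I ≈ 0.150 mA

Total conductance ΣG = 1/32.0 + 1/1.85 + 1/7.51 = 0.7049 (units of 1/kΩ).
Current divider: I(R_a) = I_total · G_k/ΣG = 3.38 × (0.03125/0.7049) = 3.38 × 0.04433 = 0.1498 mA.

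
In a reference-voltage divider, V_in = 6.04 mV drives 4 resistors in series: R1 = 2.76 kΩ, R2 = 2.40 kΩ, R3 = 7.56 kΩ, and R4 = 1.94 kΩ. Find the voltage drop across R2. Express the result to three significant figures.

ΣR = 2.76 + 2.40 + 7.56 + 1.94 = 14.66 kΩ.
By the voltage-divider rule, V = 6.04 × 2.400/14.66 = 0.9888 mV.

V ≈ 0.989 mV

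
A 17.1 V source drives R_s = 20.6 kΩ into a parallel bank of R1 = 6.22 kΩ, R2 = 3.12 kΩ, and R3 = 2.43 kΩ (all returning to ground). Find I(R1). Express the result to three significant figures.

Equivalent of the parallel group: R_p = 1.120 kΩ.
V_A by voltage divider: V_A = 17.1 × 1.120/(20.6 + 1.120) = 0.8818 V.
I(R1) = V_A / R1 = 0.8818/6.22 = 0.1418 mA.

I ≈ 0.142 mA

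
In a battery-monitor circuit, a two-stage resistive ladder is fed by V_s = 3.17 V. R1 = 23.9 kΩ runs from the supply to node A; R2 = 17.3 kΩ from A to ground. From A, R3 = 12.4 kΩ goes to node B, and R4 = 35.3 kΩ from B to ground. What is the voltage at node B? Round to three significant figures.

V_B ≈ 0.814 V

The second stage (R3 + R4 = 47.70 kΩ) loads node A in parallel with R2.
Effective lower resistance at A: R2 ‖ 47.70 = 12.70 kΩ.
V_A = 3.17 × 12.70/(23.9 + 12.70) = 1.100 V.
Stage 2 is unloaded, so V_B = V_A · R4/(R3+R4) = 1.100 × 35.3/47.70 = 0.8138 V.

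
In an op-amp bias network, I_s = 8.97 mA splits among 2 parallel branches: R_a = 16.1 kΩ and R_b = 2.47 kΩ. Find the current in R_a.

I ≈ 1.19 mA

Two-branch current divider: I_k = I_s · R_other/(R_1 + R_2).
I(R_a) = 8.97 × 2.47/(16.1 + 2.47) = 8.97 × 0.1330 = 1.193 mA.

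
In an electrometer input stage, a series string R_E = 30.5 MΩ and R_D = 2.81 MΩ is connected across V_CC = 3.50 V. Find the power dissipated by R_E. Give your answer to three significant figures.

P ≈ 0.337 µW

The common current is I = 3.50/33.31 = 0.1051 µA.
P(R_E) = I²·R_E = (0.1051)² × 30.5 = 0.3367 µW.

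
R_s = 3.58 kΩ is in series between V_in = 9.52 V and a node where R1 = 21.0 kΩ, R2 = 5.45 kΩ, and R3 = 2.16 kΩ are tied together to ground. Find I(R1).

I ≈ 0.130 mA

Combine the parallel branches: R_p = (1/21.0 + 1/5.45 + 1/2.16)⁻¹ = 1.441 kΩ.
V_A = 9.52 × 1.441/5.021 = 2.732 V.
I(R1) = V_A / R1 = 2.732/21.0 = 0.1301 mA.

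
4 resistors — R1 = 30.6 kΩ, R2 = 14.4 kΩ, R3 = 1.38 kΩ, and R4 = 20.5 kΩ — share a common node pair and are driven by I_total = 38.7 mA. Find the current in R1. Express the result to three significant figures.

ΣG = 1/30.6 + 1/14.4 + 1/1.38 + 1/20.5 = 0.8755.
Current divider: I(R1) = I_total · G_k/ΣG = 38.7 × (0.03268/0.8755) = 38.7 × 0.03733 = 1.444 mA.

I ≈ 1.44 mA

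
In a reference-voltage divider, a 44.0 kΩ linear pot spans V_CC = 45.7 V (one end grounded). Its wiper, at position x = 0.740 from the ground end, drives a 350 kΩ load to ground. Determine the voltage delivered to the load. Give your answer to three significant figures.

V_out ≈ 33.0 V

Lower segment x·R_p = 32.56 kΩ; upper segment (1−x)·R_p = 11.44 kΩ.
R_L loads the lower segment: effective lower R = 29.79 kΩ.
Then V_out = V_CC · 29.79/(11.44 + 29.79) = 33.02 V.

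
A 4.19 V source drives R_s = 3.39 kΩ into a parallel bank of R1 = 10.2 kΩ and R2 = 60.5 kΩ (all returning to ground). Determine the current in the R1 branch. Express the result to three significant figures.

Parallel bank: R_p = 1/(1/10.2 + 1/60.5) = 8.728 kΩ.
Node voltage V_A = V_s · R_p/(R_s + R_p) = 4.19 × 0.7203 = 3.018 V.
I(R1) = V_A / R1 = 3.018/10.2 = 0.2959 mA.
(Equivalently: I_total = 0.3458 mA, then current-divider fraction G_k/ΣG = 0.8557.)

I ≈ 0.296 mA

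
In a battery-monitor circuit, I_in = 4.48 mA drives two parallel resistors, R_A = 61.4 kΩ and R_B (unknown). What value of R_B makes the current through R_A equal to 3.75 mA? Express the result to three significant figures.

R_B ≈ 315 kΩ

In a two-way split, I_A/I_in = R_B/(R_A + R_B).
3.75/4.48 = R_B/(R_A + R_B) → R_B = R_A · (0.8371)/(1 − 0.8371) = 61.4 × 5.137 = 315.4 kΩ.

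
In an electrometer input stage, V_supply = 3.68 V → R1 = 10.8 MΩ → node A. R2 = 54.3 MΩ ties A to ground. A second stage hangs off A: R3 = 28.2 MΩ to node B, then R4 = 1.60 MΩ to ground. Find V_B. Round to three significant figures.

The second stage (R3 + R4 = 29.80 MΩ) loads node A in parallel with R2.
R2 ‖ (R3+R4) = 19.24 MΩ.
So V_A = 3.68 × 0.6405 = 2.357 V.
V_B = V_A × 0.05369 = 0.1265 V.

V_B ≈ 0.127 V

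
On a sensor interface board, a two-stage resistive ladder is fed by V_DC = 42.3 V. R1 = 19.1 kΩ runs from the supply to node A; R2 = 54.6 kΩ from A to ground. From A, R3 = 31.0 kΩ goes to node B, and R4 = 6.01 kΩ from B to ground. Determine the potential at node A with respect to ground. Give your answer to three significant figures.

V_A ≈ 22.7 V

Node A sees R2 in parallel with the series input of stage 2, R3 + R4 = 37.01 kΩ.
R2 ‖ (R3+R4) = 22.06 kΩ.
V_A = 42.3 × 22.06/(19.1 + 22.06) = 22.67 V.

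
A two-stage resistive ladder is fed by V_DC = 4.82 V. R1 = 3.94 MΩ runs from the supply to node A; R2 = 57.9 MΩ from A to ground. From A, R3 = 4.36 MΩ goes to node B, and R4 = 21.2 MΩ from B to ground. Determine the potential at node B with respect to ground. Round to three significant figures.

V_B ≈ 3.27 V

Node A sees R2 in parallel with the series input of stage 2, R3 + R4 = 25.56 MΩ.
Effective lower resistance at A: R2 ‖ 25.56 = 17.73 MΩ.
So V_A = 4.82 × 0.8182 = 3.944 V.
Stage 2 is unloaded, so V_B = V_A · R4/(R3+R4) = 3.944 × 21.2/25.56 = 3.271 V.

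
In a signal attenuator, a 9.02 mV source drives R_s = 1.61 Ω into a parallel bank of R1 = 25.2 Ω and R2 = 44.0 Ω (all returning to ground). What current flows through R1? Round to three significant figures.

Parallel bank: R_p = 1/(1/25.2 + 1/44.0) = 16.02 Ω.
V_A by voltage divider: V_A = 9.02 × 16.02/(1.61 + 16.02) = 8.196 mV.
Branch current I = V_A/R1 = 8.196/25.2 = 0.3253 mA.
(Equivalently: I_total = 0.5115 mA, then current-divider fraction G_k/ΣG = 0.6358.)

I ≈ 0.325 mA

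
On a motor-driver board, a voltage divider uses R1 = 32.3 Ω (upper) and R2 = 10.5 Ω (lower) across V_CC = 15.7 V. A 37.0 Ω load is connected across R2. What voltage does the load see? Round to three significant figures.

V_out ≈ 3.17 V

The load sits in parallel with R2, giving an effective lower resistance R2' = R2·R_L/(R2+R_L) = 8.179 Ω.
Then V_out = V_CC · R2'/(R1 + R2') = 15.7 × 8.179/40.48 = 3.172 V.
(Unloaded it would be 3.85 V; the load pulls it down.)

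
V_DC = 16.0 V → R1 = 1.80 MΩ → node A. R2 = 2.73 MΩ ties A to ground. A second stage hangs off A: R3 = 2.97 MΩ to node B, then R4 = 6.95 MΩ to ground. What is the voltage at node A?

Looking into the second stage from A: R3 + R4 = 9.920 MΩ appears in parallel with R2.
Effective lower resistance at A: R2 ‖ 9.920 = 2.141 MΩ.
So V_A = 16.0 × 0.5432 = 8.692 V.

V_A ≈ 8.69 V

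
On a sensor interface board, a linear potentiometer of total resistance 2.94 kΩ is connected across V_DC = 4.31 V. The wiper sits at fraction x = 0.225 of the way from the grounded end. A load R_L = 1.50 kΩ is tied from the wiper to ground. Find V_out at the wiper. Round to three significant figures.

V_out ≈ 0.723 V

Split the track: R_lower = x·R_p = 0.6615 kΩ, R_upper = (1−x)·R_p = 2.279 kΩ.
Lower segment in parallel with the load: 0.6615 ‖ 1.50 = 0.4591 kΩ.
V_out = 4.31 × 0.4591/(2.279 + 0.4591) = 0.7227 V.
(Unloaded: V_out = x·V_DC = 0.970 V.)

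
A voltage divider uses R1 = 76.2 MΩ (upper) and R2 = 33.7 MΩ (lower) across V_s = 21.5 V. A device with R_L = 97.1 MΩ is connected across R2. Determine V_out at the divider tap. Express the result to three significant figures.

First combine the lower leg with the load: R2 ‖ R_L = 25.02 MΩ.
Then V_out = V_s · R2'/(R1 + R2') = 21.5 × 25.02/101.2 = 5.314 V.

V_out ≈ 5.31 V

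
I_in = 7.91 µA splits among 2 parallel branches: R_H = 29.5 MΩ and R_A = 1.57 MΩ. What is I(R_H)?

I ≈ 0.400 µA

For two parallel branches, I_k = I_in · (other R)/(sum of R).
So I = 7.91 × 1.57/31.07 = 0.3997 µA.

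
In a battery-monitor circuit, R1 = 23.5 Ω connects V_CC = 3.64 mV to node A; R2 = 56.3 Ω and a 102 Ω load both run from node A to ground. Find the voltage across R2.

R2 ‖ R_L = (56.3 × 102)/(56.3 + 102) = 36.28 Ω.
Voltage divider with the loaded lower leg: V_out = 3.64 × 36.28/(23.5 + 36.28) = 3.64 × 0.6069 = 2.209 mV.
(Unloaded it would be 2.57 mV; the load pulls it down.)

V_out ≈ 2.21 mV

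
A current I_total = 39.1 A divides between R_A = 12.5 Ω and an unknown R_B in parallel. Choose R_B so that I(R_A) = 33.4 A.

In a two-way split, I_A/I_total = R_B/(R_A + R_B).
33.4/39.1 = R_B/(R_A + R_B) → R_B = R_A · (0.8542)/(1 − 0.8542) = 12.5 × 5.860 = 73.25 Ω.

R_B ≈ 73.2 Ω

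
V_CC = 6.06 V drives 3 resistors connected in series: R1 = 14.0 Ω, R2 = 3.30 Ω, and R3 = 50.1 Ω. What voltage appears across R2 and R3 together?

Series total: ΣR = 14.0 + 3.30 + 50.1 = 67.40 Ω.
R_{R2..R3} = 3.30 + 50.1 = 53.40 Ω.
V = V_CC · R/ΣR = 6.06 × 0.7923 = 4.801 V.

V ≈ 4.80 V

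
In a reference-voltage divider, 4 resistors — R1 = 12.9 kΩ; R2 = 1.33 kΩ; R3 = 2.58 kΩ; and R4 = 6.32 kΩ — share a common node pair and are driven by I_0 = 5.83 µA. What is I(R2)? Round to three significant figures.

I ≈ 3.19 µA

Conductances: ΣG = 1/12.9 + 1/1.33 + 1/2.58 + 1/6.32 = 1.375 (1/kΩ).
R2 takes the fraction G_k/ΣG = 0.7519/1.375 = 0.5467, so I = 5.83 × 0.5467 = 3.187 µA.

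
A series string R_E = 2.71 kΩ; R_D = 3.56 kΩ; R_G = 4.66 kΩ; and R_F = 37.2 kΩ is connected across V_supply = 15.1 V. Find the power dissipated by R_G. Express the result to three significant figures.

P ≈ 0.459 mW

Series current I = V_supply/ΣR = 15.1/48.13 = 0.3137 mA.
V(R_G) = I·R = 1.462 V; P = V·I = 1.462 × 0.3137 = 0.4587 mW.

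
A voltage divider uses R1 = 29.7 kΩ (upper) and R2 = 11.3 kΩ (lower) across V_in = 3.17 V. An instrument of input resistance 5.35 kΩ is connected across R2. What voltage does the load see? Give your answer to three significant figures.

The load sits in parallel with R2, giving an effective lower resistance R2' = R2·R_L/(R2+R_L) = 3.631 kΩ.
Voltage divider with the loaded lower leg: V_out = 3.17 × 3.631/(29.7 + 3.631) = 3.17 × 0.1089 = 0.3453 V.

V_out ≈ 0.345 V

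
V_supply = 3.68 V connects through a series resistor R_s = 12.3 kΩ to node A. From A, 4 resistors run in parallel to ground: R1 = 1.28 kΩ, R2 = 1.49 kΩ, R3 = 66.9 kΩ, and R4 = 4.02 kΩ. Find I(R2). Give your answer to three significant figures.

I ≈ 0.112 mA

Equivalent of the parallel group: R_p = 0.5827 kΩ.
V_A = 3.68 × 0.5827/12.88 = 0.1665 V.
I(R2) = V_A / R2 = 0.1665/1.49 = 0.1117 mA.
(Equivalently: I_total = 0.2857 mA, then current-divider fraction G_k/ΣG = 0.3911.)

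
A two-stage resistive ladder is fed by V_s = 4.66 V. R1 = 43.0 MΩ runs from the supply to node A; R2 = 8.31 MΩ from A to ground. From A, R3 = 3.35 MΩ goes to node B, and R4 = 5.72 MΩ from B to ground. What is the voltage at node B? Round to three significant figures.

Looking into the second stage from A: R3 + R4 = 9.070 MΩ appears in parallel with R2.
Effective lower resistance at A: R2 ‖ 9.070 = 4.337 MΩ.
So V_A = 4.66 × 0.09161 = 0.4269 V.
V_B = V_A × 0.6307 = 0.2692 V.

V_B ≈ 0.269 V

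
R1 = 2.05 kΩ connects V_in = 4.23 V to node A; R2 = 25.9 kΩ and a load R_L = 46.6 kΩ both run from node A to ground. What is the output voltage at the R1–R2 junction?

R2 ‖ R_L = (25.9 × 46.6)/(25.9 + 46.6) = 16.65 kΩ.
Voltage divider with the loaded lower leg: V_out = 4.23 × 16.65/(2.05 + 16.65) = 4.23 × 0.8904 = 3.766 V.

V_out ≈ 3.77 V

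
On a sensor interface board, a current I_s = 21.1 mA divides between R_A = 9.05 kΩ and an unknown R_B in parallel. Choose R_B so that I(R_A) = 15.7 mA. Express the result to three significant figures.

In a two-way split, I_A/I_s = R_B/(R_A + R_B).
15.7/21.1 = R_B/(R_A + R_B) → R_B = R_A · (0.7441)/(1 − 0.7441) = 9.05 × 2.907 = 26.31 kΩ.

R_B ≈ 26.3 kΩ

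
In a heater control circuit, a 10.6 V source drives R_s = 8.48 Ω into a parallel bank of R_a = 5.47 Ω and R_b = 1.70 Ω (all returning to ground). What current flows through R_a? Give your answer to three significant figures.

Parallel bank: R_p = 1/(1/5.47 + 1/1.70) = 1.297 Ω.
Node voltage V_A = V_supply · R_p/(R_s + R_p) = 10.6 × 0.1327 = 1.406 V.
Branch current I = V_A/R_a = 1.406/5.47 = 0.2571 A.

I ≈ 0.257 A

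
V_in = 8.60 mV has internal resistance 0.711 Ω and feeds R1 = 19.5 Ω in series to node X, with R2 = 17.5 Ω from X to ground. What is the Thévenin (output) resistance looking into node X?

R1' = 0.711 + 19.5 = 20.21 Ω (source resistance + R1).
With V_in suppressed (replaced by a short), R_th = R1' ‖ R2 = (20.21 × 17.5)/(20.21 + 17.5) = 9.379 Ω.

R_th ≈ 9.38 Ω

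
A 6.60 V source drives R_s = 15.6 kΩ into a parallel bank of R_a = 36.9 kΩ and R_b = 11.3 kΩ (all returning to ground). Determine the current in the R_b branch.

I ≈ 0.208 mA

Equivalent of the parallel group: R_p = 8.651 kΩ.
V_A by voltage divider: V_A = 6.60 × 8.651/(15.6 + 8.651) = 2.354 V.
Branch current I = V_A/R_b = 2.354/11.3 = 0.2084 mA.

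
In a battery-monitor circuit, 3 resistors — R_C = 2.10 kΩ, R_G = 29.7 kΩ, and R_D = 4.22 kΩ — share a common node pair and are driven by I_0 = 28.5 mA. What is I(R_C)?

I ≈ 18.2 mA

ΣG = 1/2.10 + 1/29.7 + 1/4.22 = 0.7468.
R_C takes the fraction G_k/ΣG = 0.4762/0.7468 = 0.6376, so I = 28.5 × 0.6376 = 18.17 mA.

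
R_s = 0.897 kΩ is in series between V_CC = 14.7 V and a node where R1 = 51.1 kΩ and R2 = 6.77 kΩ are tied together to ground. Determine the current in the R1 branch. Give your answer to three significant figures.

I ≈ 0.250 mA

Equivalent of the parallel group: R_p = 5.978 kΩ.
V_A by voltage divider: V_A = 14.7 × 5.978/(0.897 + 5.978) = 12.78 V.
Branch current I = V_A/R1 = 12.78/51.1 = 0.2501 mA.
(Equivalently: I_total = 2.138 mA, then current-divider fraction G_k/ΣG = 0.1170.)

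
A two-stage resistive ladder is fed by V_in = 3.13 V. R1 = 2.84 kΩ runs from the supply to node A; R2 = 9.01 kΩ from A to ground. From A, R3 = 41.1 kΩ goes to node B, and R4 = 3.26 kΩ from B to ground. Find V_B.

V_B ≈ 0.167 V

The second stage (R3 + R4 = 44.36 kΩ) loads node A in parallel with R2.
Effective lower resistance at A: R2 ‖ 44.36 = 7.489 kΩ.
First divider: V_A = V_in · 7.489/(2.84 + 7.489) = 2.269 V.
Stage 2 is unloaded, so V_B = V_A · R4/(R3+R4) = 2.269 × 3.26/44.36 = 0.1668 V.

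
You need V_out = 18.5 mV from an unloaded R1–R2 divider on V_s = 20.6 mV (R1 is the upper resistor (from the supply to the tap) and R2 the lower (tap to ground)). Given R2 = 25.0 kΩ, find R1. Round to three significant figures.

The divider ratio is R2/(R1+R2) = 18.5/20.6 = 0.8981.
So R1 = R2 · (V_s/V_out − 1) = 25.0 × (20.6/18.5 − 1) = 25.0 × 0.1135 = 2.838 kΩ.

R1 ≈ 2.84 kΩ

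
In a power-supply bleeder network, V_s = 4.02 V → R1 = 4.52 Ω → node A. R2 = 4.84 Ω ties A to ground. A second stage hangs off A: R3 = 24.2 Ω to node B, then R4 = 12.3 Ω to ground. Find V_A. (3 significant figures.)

V_A ≈ 1.95 V

The second stage (R3 + R4 = 36.50 Ω) loads node A in parallel with R2.
R2 ‖ (R3+R4) = 4.273 Ω.
V_A = 4.02 × 4.273/(4.52 + 4.273) = 1.954 V.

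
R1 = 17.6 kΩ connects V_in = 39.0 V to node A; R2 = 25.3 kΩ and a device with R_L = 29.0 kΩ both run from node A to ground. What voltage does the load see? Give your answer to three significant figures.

V_out ≈ 16.9 V

First combine the lower leg with the load: R2 ‖ R_L = 13.51 kΩ.
Voltage divider with the loaded lower leg: V_out = 39.0 × 13.51/(17.6 + 13.51) = 39.0 × 0.4343 = 16.94 V.
(Unloaded it would be 23.0 V; the load pulls it down.)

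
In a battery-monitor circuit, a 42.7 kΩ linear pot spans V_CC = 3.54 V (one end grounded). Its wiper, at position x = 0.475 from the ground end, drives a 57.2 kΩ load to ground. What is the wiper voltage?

V_out ≈ 1.42 V

Split the track: R_lower = x·R_p = 20.28 kΩ, R_upper = (1−x)·R_p = 22.42 kΩ.
Lower segment in parallel with the load: 20.28 ‖ 57.2 = 14.97 kΩ.
Loaded-divider output: V_out = 3.54 × 0.4005 = 1.418 V.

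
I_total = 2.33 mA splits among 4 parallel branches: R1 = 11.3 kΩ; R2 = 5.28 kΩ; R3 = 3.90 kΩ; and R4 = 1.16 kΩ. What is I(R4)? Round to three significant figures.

I ≈ 1.44 mA

ΣG = 1/11.3 + 1/5.28 + 1/3.90 + 1/1.16 = 1.396.
By the current-divider rule, I = I_total · G_k/ΣG = 2.33 × 0.6174 = 1.438 mA.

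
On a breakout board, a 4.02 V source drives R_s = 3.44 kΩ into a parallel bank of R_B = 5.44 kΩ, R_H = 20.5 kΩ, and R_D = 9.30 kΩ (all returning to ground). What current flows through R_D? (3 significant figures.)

Combine the parallel branches: R_p = (1/5.44 + 1/20.5 + 1/9.30)⁻¹ = 2.940 kΩ.
Node voltage V_A = V_s · R_p/(R_s + R_p) = 4.02 × 0.4608 = 1.852 V.
I(R_D) = V_A / R_D = 1.852/9.30 = 0.1992 mA.

I ≈ 0.199 mA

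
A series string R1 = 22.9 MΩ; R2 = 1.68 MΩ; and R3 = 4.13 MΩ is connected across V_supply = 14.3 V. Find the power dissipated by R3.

ΣR = 28.71 MΩ → I = 14.3/28.71 = 0.4981 µA.
P = I²R = 0.2481 × 4.13 = 1.025 µW.

P ≈ 1.02 µW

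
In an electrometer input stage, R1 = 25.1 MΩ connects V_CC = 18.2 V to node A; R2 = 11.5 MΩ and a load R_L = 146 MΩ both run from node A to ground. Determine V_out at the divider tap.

R2 ‖ R_L = (11.5 × 146)/(11.5 + 146) = 10.66 MΩ.
Now apply the divider: V_out = 18.2 × 0.2981 = 5.426 V.

V_out ≈ 5.43 V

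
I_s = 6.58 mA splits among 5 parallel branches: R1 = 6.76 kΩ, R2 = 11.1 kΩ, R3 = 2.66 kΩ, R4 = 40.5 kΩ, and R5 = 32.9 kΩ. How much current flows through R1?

I ≈ 1.45 mA

Conductances: ΣG = 1/6.76 + 1/11.1 + 1/2.66 + 1/40.5 + 1/32.9 = 0.6690 (1/kΩ).
R1 takes the fraction G_k/ΣG = 0.1479/0.6690 = 0.2211, so I = 6.58 × 0.2211 = 1.455 mA.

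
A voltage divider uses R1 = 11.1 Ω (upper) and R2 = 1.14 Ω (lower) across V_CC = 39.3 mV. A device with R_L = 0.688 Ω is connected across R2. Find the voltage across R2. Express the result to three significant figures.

V_out ≈ 1.46 mV

First combine the lower leg with the load: R2 ‖ R_L = 0.4291 Ω.
Then V_out = V_CC · R2'/(R1 + R2') = 39.3 × 0.4291/11.53 = 1.463 mV.
(Unloaded it would be 3.66 mV; the load pulls it down.)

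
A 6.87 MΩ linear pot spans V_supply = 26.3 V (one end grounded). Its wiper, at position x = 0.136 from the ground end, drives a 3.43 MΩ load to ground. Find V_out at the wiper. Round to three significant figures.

The pot divides into 5.936 MΩ above the wiper and 0.9343 MΩ below.
R_L loads the lower segment: effective lower R = 0.7343 MΩ.
V_out = 26.3 × 0.7343/(5.936 + 0.7343) = 2.895 V.

V_out ≈ 2.90 V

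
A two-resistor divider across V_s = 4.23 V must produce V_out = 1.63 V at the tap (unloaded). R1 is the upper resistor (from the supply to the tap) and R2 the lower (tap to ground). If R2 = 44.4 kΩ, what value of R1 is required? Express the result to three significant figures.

R1 ≈ 70.8 kΩ

V_out/V_s = R2/(R1+R2) = 0.3853.
R1 = R2·(1/k − 1) = 44.4 × 1.595 = 70.82 kΩ.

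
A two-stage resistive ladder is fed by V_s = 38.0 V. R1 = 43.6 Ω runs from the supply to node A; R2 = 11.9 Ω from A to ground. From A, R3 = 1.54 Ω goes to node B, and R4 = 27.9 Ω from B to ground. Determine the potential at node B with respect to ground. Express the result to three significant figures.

V_B ≈ 5.86 V

Node A sees R2 in parallel with the series input of stage 2, R3 + R4 = 29.44 Ω.
Effective lower resistance at A: R2 ‖ 29.44 = 8.475 Ω.
First divider: V_A = V_s · 8.475/(43.6 + 8.475) = 6.184 V.
V_B = V_A × 0.9477 = 5.861 V.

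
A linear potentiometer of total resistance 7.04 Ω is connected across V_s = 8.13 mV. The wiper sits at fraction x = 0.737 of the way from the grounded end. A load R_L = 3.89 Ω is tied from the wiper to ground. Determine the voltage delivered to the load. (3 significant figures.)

V_out ≈ 4.44 mV

The pot divides into 1.852 Ω above the wiper and 5.188 Ω below.
R_L loads the lower segment: effective lower R = 2.223 Ω.
V_out = 8.13 × 2.223/(1.852 + 2.223) = 4.436 mV.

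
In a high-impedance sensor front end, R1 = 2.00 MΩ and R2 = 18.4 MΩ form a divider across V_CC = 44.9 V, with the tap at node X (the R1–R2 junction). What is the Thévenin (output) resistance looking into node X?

R_th ≈ 1.80 MΩ

Looking into X with the source shorted: R_th = R1·R2/(R1+R2) = 2.000 × 18.4/20.40 = 1.804 MΩ.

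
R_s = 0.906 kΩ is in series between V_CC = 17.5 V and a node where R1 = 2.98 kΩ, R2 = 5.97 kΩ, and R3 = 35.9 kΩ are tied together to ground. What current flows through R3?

Equivalent of the parallel group: R_p = 1.883 kΩ.
V_A = 17.5 × 1.883/2.789 = 11.82 V.
Branch current I = V_A/R3 = 11.82/35.9 = 0.3291 mA.

I ≈ 0.329 mA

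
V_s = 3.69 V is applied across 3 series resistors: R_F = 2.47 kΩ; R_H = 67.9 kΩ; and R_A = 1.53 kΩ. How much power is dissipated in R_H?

The common current is I = 3.69/71.90 = 0.05132 mA.
P = I²R = 0.002634 × 67.9 = 0.1788 mW.

P ≈ 0.179 mW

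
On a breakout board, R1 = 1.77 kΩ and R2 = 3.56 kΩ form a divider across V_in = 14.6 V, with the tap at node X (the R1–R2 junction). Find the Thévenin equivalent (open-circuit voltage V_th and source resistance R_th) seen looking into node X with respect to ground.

V_th ≈ 9.75 V, R_th ≈ 1.18 kΩ

With X open, the divider is unloaded: V_th = 14.6 × 3.56/5.330 = 9.752 V.
Looking into X with the source shorted: R_th = R1·R2/(R1+R2) = 1.770 × 3.56/5.330 = 1.182 kΩ.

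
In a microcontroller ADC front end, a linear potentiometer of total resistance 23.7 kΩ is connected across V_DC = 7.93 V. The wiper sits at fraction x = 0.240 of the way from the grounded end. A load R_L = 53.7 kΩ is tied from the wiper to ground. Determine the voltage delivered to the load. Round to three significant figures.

V_out ≈ 1.76 V

Lower segment x·R_p = 5.688 kΩ; upper segment (1−x)·R_p = 18.01 kΩ.
R_L loads the lower segment: effective lower R = 5.143 kΩ.
V_out = 7.93 × 5.143/(18.01 + 5.143) = 1.761 V.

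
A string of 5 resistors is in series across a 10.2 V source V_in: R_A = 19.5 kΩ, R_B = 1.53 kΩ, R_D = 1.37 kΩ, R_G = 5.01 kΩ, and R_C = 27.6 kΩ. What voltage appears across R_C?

V ≈ 5.12 V

ΣR = 19.5 + 1.53 + 1.37 + 5.01 + 27.6 = 55.01 kΩ.
V = V_in · R/ΣR = 10.2 × 0.5017 = 5.118 V.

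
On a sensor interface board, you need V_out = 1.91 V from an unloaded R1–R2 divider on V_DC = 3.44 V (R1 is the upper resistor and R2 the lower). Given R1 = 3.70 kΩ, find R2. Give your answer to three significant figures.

The divider ratio is R2/(R1+R2) = 1.91/3.44 = 0.5552.
Rearranging, R2 = R1·k/(1−k) = 3.70 × 1.248 = 4.619 kΩ.

R2 ≈ 4.62 kΩ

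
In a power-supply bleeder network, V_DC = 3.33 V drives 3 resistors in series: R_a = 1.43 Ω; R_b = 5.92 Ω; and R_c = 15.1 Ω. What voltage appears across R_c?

Total series resistance ΣR = 1.43 + 5.92 + 15.1 = 22.45 Ω.
By the voltage-divider rule, V = 3.33 × 15.10/22.45 = 2.240 V.

V ≈ 2.24 V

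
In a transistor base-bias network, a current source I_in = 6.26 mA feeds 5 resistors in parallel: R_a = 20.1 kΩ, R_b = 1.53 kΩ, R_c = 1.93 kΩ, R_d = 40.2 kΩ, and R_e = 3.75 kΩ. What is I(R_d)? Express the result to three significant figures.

Total conductance ΣG = 1/20.1 + 1/1.53 + 1/1.93 + 1/40.2 + 1/3.75 = 1.513 (units of 1/kΩ).
R_d takes the fraction G_k/ΣG = 0.02488/1.513 = 0.01644, so I = 6.26 × 0.01644 = 0.1029 mA.

I ≈ 0.103 mA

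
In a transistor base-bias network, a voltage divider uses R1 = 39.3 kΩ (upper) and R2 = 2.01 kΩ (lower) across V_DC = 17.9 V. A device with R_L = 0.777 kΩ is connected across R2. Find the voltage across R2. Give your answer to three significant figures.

R2 ‖ R_L = (2.01 × 0.777)/(2.01 + 0.777) = 0.5604 kΩ.
Then V_out = V_DC · R2'/(R1 + R2') = 17.9 × 0.5604/39.86 = 0.2516 V.
(Unloaded it would be 0.871 V; the load pulls it down.)

V_out ≈ 0.252 V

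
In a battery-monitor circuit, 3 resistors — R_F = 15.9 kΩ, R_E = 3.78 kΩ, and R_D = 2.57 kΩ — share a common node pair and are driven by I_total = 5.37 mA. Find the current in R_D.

Total conductance ΣG = 1/15.9 + 1/3.78 + 1/2.57 = 0.7165 (units of 1/kΩ).
R_D takes the fraction G_k/ΣG = 0.3891/0.7165 = 0.5430, so I = 5.37 × 0.5430 = 2.916 mA.

I ≈ 2.92 mA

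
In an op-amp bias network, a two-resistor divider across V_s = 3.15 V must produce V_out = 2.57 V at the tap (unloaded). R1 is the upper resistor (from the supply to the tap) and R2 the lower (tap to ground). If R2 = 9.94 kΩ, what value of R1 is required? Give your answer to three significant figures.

V_out/V_s = R2/(R1+R2) = 0.8159.
Rearranging, R1 = R2·(1−k)/k = 9.94 × 0.2257 = 2.243 kΩ.

R1 ≈ 2.24 kΩ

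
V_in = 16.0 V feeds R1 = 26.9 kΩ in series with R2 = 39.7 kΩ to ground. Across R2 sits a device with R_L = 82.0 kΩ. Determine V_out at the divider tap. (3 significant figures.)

V_out ≈ 7.98 V

R2 ‖ R_L = (39.7 × 82.0)/(39.7 + 82.0) = 26.75 kΩ.
Voltage divider with the loaded lower leg: V_out = 16.0 × 26.75/(26.9 + 26.75) = 16.0 × 0.4986 = 7.978 V.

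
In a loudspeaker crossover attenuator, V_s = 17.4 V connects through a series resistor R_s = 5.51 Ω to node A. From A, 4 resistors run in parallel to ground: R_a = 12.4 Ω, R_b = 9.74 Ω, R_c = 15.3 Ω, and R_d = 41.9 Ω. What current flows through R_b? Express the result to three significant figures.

Parallel bank: R_p = 1/(1/12.4 + 1/9.74 + 1/15.3 + 1/41.9) = 3.669 Ω.
V_A by voltage divider: V_A = 17.4 × 3.669/(5.51 + 3.669) = 6.955 V.
Branch current I = V_A/R_b = 6.955/9.74 = 0.7141 A.
(Equivalently: I_total = 1.896 A, then current-divider fraction G_k/ΣG = 0.3767.)

I ≈ 0.714 A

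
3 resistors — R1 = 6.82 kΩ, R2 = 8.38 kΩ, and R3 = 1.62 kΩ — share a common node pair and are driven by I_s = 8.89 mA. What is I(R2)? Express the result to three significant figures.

ΣG = 1/6.82 + 1/8.38 + 1/1.62 = 0.8832.
By the current-divider rule, I = I_s · G_k/ΣG = 8.89 × 0.1351 = 1.201 mA.

I ≈ 1.20 mA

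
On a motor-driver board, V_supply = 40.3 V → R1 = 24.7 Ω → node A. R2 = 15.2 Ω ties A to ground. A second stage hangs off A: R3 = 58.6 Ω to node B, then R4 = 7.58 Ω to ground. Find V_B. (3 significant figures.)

Looking into the second stage from A: R3 + R4 = 66.18 Ω appears in parallel with R2.
R2 ‖ (R3+R4) = 12.36 Ω.
First divider: V_A = V_supply · 12.36/(24.7 + 12.36) = 13.44 V.
Then the unloaded second divider: V_B = V_A × R4/(R3+R4) = 13.44 × 0.1145 = 1.540 V.

V_B ≈ 1.54 V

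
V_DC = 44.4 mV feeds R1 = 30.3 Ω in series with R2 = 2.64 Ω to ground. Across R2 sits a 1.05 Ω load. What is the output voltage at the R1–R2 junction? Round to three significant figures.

V_out ≈ 1.07 mV

R2 ‖ R_L = (2.64 × 1.05)/(2.64 + 1.05) = 0.7512 Ω.
Now apply the divider: V_out = 44.4 × 0.02419 = 1.074 mV.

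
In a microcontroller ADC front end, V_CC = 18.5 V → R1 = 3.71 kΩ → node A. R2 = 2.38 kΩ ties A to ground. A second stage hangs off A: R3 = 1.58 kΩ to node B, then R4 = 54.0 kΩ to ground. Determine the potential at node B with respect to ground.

V_B ≈ 6.85 V

Node A sees R2 in parallel with the series input of stage 2, R3 + R4 = 55.58 kΩ.
R2 ‖ (R3+R4) = 2.282 kΩ.
First divider: V_A = V_CC · 2.282/(3.71 + 2.282) = 7.046 V.
V_B = V_A × 0.9716 = 6.846 V.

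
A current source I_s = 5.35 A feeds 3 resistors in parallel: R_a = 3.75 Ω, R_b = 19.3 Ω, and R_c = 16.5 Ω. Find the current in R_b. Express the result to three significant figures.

Conductances: ΣG = 1/3.75 + 1/19.3 + 1/16.5 = 0.3791 (1/Ω).
Current divider: I(R_b) = I_s · G_k/ΣG = 5.35 × (0.05181/0.3791) = 5.35 × 0.1367 = 0.7312 A.

I ≈ 0.731 A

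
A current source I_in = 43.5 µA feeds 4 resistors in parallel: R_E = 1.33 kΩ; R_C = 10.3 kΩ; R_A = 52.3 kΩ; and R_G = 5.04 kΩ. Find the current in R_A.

I ≈ 0.780 µA

Total conductance ΣG = 1/1.33 + 1/10.3 + 1/52.3 + 1/5.04 = 1.067 (units of 1/kΩ).
R_A takes the fraction G_k/ΣG = 0.01912/1.067 = 0.01793, so I = 43.5 × 0.01793 = 0.7799 µA.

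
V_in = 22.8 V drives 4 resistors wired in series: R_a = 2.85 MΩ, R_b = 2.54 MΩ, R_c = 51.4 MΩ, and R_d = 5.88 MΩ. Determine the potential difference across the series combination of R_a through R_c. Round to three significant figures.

V ≈ 20.7 V

Series total: ΣR = 2.85 + 2.54 + 51.4 + 5.88 = 62.67 MΩ.
R_{R_a..R_c} = 2.85 + 2.54 + 51.4 = 56.79 MΩ.
V = V_in · R/ΣR = 22.8 × 0.9062 = 20.66 V.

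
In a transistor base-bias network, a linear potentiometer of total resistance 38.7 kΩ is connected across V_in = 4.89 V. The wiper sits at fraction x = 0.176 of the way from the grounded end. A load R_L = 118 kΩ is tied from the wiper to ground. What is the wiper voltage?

The pot divides into 31.89 kΩ above the wiper and 6.811 kΩ below.
Lower segment in parallel with the load: 6.811 ‖ 118 = 6.439 kΩ.
V_out = 4.89 × 6.439/(31.89 + 6.439) = 0.8216 V.

V_out ≈ 0.822 V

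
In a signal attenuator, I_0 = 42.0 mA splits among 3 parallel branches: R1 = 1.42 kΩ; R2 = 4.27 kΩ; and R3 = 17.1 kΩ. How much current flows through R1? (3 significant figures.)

Conductances: ΣG = 1/1.42 + 1/4.27 + 1/17.1 = 0.9969 (1/kΩ).
By the current-divider rule, I = I_0 · G_k/ΣG = 42.0 × 0.7064 = 29.67 mA.

I ≈ 29.7 mA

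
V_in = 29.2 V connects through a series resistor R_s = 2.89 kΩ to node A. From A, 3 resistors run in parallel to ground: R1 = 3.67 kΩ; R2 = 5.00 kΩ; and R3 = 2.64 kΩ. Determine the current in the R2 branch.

Parallel bank: R_p = 1/(1/3.67 + 1/5.00 + 1/2.64) = 1.175 kΩ.
V_A = 29.2 × 1.175/4.065 = 8.439 V.
Branch current I = V_A/R2 = 8.439/5.00 = 1.688 mA.

I ≈ 1.69 mA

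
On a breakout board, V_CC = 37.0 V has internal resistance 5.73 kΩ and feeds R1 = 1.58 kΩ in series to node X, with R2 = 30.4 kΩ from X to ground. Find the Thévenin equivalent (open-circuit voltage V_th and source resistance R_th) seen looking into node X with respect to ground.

R1' = 5.73 + 1.58 = 7.310 kΩ (source resistance + R1).
V_th is the unloaded tap voltage: V_CC · R2/(R1'+R2) = 37.0 × 0.8062 = 29.83 V.
With V_CC suppressed (replaced by a short), R_th = R1' ‖ R2 = (7.310 × 30.4)/(7.310 + 30.4) = 5.893 kΩ.

V_th ≈ 29.8 V, R_th ≈ 5.89 kΩ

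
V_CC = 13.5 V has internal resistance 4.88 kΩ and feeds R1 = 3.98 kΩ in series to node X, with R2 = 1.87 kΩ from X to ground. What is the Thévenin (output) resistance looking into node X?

R1' = 4.88 + 3.98 = 8.860 kΩ (source resistance + R1).
Zeroing V_CC shorts the top of R1' to ground, so R_th = R1' ‖ R2 = 1.544 kΩ.

R_th ≈ 1.54 kΩ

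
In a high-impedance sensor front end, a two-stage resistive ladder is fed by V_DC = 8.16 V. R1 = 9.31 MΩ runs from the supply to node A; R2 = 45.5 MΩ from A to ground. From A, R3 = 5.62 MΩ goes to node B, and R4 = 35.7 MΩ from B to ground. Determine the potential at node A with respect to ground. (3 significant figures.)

Looking into the second stage from A: R3 + R4 = 41.32 MΩ appears in parallel with R2.
Effective lower resistance at A: R2 ‖ 41.32 = 21.65 MΩ.
So V_A = 8.16 × 0.6993 = 5.707 V.

V_A ≈ 5.71 V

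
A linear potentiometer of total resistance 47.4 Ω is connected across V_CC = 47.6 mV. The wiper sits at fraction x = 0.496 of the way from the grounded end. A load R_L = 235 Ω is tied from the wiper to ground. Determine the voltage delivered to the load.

V_out ≈ 22.5 mV

Lower segment x·R_p = 23.51 Ω; upper segment (1−x)·R_p = 23.89 Ω.
R_L loads the lower segment: effective lower R = 21.37 Ω.
V_out = 47.6 × 21.37/(23.89 + 21.37) = 22.48 mV.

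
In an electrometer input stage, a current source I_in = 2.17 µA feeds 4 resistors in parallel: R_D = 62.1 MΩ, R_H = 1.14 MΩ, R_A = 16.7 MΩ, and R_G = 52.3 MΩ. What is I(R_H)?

Conductances: ΣG = 1/62.1 + 1/1.14 + 1/16.7 + 1/52.3 = 0.9723 (1/MΩ).
Current divider: I(R_H) = I_in · G_k/ΣG = 2.17 × (0.8772/0.9723) = 2.17 × 0.9022 = 1.958 µA.

I ≈ 1.96 µA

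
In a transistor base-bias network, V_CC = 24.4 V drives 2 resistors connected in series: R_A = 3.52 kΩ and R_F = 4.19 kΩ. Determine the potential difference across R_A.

Series total: ΣR = 3.52 + 4.19 = 7.710 kΩ.
Voltage divider: V = V_CC · (3.520 / 7.710) = 24.4 × 0.4565 = 11.14 V.

V ≈ 11.1 V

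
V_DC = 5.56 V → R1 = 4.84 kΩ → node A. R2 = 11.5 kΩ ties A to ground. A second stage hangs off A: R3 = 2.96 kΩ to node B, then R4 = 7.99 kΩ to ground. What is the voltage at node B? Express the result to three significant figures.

V_B ≈ 2.18 V

Looking into the second stage from A: R3 + R4 = 10.95 kΩ appears in parallel with R2.
Effective lower resistance at A: R2 ‖ 10.95 = 5.609 kΩ.
First divider: V_A = V_DC · 5.609/(4.84 + 5.609) = 2.985 V.
V_B = V_A × 0.7297 = 2.178 V.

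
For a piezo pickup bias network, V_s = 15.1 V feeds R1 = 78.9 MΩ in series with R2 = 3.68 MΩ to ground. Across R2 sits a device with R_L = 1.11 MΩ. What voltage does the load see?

V_out ≈ 0.161 V

R2 ‖ R_L = (3.68 × 1.11)/(3.68 + 1.11) = 0.8528 MΩ.
Then V_out = V_s · R2'/(R1 + R2') = 15.1 × 0.8528/79.75 = 0.1615 V.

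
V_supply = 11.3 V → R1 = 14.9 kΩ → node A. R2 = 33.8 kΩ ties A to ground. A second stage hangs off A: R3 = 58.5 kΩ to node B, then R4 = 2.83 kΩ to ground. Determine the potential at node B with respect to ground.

V_B ≈ 0.310 V

Looking into the second stage from A: R3 + R4 = 61.33 kΩ appears in parallel with R2.
R2 ‖ (R3+R4) = 21.79 kΩ.
So V_A = 11.3 × 0.5939 = 6.711 V.
Stage 2 is unloaded, so V_B = V_A · R4/(R3+R4) = 6.711 × 2.83/61.33 = 0.3097 V.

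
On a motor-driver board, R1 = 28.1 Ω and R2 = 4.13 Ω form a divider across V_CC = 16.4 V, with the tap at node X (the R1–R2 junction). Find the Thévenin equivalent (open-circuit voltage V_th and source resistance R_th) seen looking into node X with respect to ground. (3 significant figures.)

V_th ≈ 2.10 V, R_th ≈ 3.60 Ω

Open-circuit (no load on X): V_th = V_CC · R2/(R1 + R2) = 16.4 × 4.13/(28.10 + 4.13) = 2.102 V.
With V_CC suppressed (replaced by a short), R_th = R1 ‖ R2 = (28.10 × 4.13)/(28.10 + 4.13) = 3.601 Ω.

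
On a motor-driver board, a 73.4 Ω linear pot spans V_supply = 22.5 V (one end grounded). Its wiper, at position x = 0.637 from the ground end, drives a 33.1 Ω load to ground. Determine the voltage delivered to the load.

V_out ≈ 9.47 V

Lower segment x·R_p = 46.76 Ω; upper segment (1−x)·R_p = 26.64 Ω.
(x·R_p) ‖ R_L = 19.38 Ω.
V_out = 22.5 × 19.38/(26.64 + 19.38) = 9.474 V.
(Unloaded: V_out = x·V_supply = 14.3 V.)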